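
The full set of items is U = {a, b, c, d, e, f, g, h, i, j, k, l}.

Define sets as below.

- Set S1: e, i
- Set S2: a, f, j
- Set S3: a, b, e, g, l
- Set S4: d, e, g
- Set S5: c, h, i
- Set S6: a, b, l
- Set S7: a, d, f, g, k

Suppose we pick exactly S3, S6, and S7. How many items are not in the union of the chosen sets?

4

Union of S3, S6, S7 = {a, b, d, e, f, g, k, l}.
Not covered: c, h, i, j — 4 items.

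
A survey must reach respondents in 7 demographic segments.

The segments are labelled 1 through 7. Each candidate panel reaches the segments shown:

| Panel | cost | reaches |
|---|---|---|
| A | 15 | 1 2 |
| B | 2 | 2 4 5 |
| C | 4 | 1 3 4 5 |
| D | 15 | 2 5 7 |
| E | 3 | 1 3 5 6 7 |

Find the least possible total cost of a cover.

B, E together cover every segment (B ∪ E = {1, 2, 3, 4, 5, 6, 7}); total cost 2 + 3 = 5.
No covering selection has total cost below 5.

5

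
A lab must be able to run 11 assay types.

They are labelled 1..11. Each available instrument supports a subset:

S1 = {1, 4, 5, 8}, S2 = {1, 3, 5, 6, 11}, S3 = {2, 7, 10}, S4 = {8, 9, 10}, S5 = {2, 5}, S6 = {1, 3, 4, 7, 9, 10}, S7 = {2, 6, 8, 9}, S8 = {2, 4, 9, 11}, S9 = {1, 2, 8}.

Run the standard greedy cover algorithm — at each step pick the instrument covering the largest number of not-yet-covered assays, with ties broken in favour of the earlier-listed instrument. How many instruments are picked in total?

Greedy: pick S6 (covers 6 new) → pick S2 (covers 3 new) → pick S7 (covers 2 new). Total picks: 3.

3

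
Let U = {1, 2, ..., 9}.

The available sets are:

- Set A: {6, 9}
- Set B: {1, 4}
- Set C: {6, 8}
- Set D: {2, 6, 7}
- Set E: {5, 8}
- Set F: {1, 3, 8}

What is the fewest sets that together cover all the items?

A, B, D, E, and F cover everything between them: the union {1, 2, 3, 4, 5, 6, 7, 8, 9} is all of U.
No 4 of the 6 sets cover everything (all 15 combinations miss at least one item), so 5 is optimal.

5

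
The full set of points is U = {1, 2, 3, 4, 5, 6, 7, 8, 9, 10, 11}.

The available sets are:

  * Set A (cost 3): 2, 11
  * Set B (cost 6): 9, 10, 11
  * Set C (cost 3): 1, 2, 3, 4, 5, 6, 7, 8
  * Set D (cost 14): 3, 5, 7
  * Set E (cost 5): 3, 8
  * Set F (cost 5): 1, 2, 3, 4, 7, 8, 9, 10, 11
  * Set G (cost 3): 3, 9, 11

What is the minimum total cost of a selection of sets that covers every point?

C, F together cover every point (C ∪ F = {1, 2, 3, 4, 5, 6, 7, 8, 9, 10, 11}); total cost 3 + 5 = 8.
The greedy pick C, G, F costs 11; no covering selection beats 8.

8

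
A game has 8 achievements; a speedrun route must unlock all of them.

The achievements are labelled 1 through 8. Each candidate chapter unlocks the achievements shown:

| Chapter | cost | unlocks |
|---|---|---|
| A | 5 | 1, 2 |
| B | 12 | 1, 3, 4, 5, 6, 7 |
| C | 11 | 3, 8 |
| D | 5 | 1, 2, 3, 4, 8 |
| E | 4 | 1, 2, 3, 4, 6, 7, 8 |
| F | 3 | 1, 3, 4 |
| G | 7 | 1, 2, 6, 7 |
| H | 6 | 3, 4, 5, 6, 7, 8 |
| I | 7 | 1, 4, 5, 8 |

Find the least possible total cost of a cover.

E, H together cover every achievement (E ∪ H = {1, 2, 3, 4, 5, 6, 7, 8}); total cost 4 + 6 = 10.
No covering selection has total cost below 10.

10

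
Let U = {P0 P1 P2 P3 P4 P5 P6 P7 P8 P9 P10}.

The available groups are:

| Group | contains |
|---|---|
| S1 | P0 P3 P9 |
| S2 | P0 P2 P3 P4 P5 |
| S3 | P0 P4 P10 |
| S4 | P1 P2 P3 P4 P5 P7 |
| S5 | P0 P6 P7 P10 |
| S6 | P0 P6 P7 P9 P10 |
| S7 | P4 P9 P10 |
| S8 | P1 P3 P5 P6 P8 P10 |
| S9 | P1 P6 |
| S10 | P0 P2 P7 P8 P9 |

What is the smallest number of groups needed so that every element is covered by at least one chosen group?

3

Take {S4, S6, S8}. Their union is {P0, P1, P2, P3, P4, P5, P6, P7, P8, P9, P10}, which is all 11 elements.
No 2 of the 10 groups cover everything (all 45 combinations miss at least one element), so 3 is optimal.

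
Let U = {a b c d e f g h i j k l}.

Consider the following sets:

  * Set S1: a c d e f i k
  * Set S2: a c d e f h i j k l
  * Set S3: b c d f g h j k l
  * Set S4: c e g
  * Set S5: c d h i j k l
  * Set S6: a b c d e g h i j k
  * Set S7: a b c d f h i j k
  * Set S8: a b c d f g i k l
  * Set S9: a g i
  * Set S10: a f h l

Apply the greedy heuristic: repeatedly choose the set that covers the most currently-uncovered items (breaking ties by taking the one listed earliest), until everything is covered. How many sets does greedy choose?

Greedy: pick S2 (covers 10 new) → pick S3 (covers 2 new). Total picks: 2.

2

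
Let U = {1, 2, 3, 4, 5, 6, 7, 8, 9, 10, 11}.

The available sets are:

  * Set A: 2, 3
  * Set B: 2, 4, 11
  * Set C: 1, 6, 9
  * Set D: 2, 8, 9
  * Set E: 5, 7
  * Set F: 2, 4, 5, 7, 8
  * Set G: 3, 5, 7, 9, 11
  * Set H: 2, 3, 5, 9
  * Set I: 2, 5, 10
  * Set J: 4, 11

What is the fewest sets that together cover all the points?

C, F, G, and I cover everything between them: the union {1, 2, 3, 4, 5, 6, 7, 8, 9, 10, 11} is all of U.
No 3 of the 10 sets cover everything (all 120 combinations miss at least one point), so 4 is optimal.

4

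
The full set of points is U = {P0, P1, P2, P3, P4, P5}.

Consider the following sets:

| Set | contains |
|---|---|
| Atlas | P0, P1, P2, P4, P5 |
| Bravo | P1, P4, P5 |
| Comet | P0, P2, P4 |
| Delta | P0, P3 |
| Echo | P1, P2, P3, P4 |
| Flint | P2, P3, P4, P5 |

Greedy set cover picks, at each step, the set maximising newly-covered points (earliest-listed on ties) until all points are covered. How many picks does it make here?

Greedy: pick Atlas (covers 5 new) → pick Delta (covers 1 new). Total picks: 2.

2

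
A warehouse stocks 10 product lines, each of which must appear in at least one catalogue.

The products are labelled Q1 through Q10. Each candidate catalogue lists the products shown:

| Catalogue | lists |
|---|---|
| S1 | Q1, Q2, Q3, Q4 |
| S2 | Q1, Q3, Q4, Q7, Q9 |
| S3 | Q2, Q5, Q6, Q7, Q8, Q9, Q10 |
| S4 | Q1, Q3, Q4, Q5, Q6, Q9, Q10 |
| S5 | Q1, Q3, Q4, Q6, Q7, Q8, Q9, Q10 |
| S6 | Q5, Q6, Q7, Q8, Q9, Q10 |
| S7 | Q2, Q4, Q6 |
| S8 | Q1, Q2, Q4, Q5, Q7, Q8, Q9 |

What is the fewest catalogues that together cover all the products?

Take {S5, S8}. Their union is {Q1, Q2, Q3, Q4, Q5, Q6, Q7, Q8, Q9, Q10}, which is all 10 products.
No single catalogue has all 10 products (the largest, S5, has 8), so 2 is optimal.

2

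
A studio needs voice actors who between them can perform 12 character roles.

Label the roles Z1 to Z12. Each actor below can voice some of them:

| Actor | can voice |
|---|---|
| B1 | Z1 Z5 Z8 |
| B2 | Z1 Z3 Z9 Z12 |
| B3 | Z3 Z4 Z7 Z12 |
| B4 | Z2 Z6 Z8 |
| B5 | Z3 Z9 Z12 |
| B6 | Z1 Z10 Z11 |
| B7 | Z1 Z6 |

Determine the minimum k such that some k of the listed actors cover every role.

Take {B1, B2, B3, B4, B6}. Their union is {Z1, Z2, Z3, Z4, Z5, Z6, Z7, Z8, Z9, Z10, Z11, Z12}, which is all 12 roles.
No 4 of the 7 actors cover everything (all 35 combinations miss at least one role), so 5 is optimal.

5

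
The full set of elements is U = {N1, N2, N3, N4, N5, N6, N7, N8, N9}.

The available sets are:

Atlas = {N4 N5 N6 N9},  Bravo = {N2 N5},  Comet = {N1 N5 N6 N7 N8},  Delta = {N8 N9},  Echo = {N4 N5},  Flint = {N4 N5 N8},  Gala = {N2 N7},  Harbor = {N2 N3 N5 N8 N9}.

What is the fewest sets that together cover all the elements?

3

Atlas, Comet, and Harbor cover everything between them: the union {N1, N2, N3, N4, N5, N6, N7, N8, N9} is all of U.
Only Comet contains N1, so Comet is forced; the remaining 4 elements need at least 2 more sets (each remaining set adds at most 3) — so at least 3 sets are needed, and 3 is optimal.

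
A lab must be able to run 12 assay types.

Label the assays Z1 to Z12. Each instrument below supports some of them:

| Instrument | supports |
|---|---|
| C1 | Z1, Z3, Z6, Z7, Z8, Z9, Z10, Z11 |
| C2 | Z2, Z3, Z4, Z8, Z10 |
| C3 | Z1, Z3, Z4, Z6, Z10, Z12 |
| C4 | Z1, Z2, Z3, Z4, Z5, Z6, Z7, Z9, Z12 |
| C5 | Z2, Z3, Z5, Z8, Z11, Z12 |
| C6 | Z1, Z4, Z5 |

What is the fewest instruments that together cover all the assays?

C1 and C4 together: C1 ∪ C4 = {Z1, Z2, Z3, Z4, Z5, Z6, Z7, Z8, Z9, Z10, Z11, Z12} — every assay is covered.
No single instrument has all 12 assays (the largest, C4, has 9), so 2 is optimal.

2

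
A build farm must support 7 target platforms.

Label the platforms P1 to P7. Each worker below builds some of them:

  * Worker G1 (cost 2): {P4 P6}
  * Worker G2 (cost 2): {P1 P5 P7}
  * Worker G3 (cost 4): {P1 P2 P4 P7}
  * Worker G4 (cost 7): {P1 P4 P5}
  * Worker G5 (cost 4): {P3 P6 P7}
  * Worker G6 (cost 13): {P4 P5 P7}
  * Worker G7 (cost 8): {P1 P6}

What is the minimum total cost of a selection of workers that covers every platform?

G2, G3, G5 together cover every platform (G2 ∪ G3 ∪ G5 = {P1, P2, P3, P4, P5, P6, P7}); total cost 2 + 4 + 4 = 10.
The greedy pick G2, G1, G3, G5 costs 12; no covering selection beats 10.

10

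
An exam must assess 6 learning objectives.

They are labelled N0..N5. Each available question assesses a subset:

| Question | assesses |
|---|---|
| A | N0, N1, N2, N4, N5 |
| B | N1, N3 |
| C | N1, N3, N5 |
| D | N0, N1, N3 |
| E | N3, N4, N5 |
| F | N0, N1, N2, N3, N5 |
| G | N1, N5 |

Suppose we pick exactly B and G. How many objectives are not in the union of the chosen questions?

3

Union of B, G = {N1, N3, N5}.
Not covered: N0, N2, N4 — 3 objectives.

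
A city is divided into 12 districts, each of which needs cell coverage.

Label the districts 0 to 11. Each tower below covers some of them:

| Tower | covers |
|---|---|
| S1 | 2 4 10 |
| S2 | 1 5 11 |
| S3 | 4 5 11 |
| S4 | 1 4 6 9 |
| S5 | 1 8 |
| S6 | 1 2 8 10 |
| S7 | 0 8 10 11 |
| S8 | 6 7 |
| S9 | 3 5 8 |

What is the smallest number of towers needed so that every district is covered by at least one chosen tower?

5

S4 and S6 and S7 and S8 and S9 together: S4 ∪ S6 ∪ S7 ∪ S8 ∪ S9 = {0, 1, 2, 3, 4, 5, 6, 7, 8, 9, 10, 11} — every district is covered.
No 4 of the 9 towers cover everything (all 126 combinations miss at least one district), so 5 is optimal.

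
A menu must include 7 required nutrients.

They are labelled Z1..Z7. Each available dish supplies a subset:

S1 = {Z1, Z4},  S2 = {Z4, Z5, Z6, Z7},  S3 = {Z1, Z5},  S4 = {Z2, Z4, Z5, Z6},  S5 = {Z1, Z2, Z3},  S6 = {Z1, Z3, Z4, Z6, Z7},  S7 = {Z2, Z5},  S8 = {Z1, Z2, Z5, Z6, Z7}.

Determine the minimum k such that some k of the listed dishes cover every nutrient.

2

Take {S2, S5}. Their union is {Z1, Z2, Z3, Z4, Z5, Z6, Z7}, which is all 7 nutrients.
No single dish has all 7 nutrients (the largest, S6, has 5), so 2 is optimal.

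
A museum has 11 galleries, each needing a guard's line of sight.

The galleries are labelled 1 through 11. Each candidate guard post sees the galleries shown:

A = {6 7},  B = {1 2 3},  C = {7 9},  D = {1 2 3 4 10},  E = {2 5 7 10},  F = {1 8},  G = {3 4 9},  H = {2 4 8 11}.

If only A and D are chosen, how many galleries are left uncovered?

4

Union of A, D = {1, 2, 3, 4, 6, 7, 10}.
Not covered: 5, 8, 9, 11 — 4 galleries.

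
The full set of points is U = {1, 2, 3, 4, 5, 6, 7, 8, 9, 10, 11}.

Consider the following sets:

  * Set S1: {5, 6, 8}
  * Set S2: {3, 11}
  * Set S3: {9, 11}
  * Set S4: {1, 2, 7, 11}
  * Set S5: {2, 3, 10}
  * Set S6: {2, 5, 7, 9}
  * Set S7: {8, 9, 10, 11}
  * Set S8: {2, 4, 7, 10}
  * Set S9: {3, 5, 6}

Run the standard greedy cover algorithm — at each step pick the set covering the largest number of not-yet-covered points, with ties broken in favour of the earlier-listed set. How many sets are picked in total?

Greedy: pick S4 (covers 4 new) → pick S1 (covers 3 new) → pick S5 (covers 2 new) → pick S3 (covers 1 new) → pick S8 (covers 1 new). Total picks: 5.
(The true minimum cover uses only 4 sets, so greedy is not optimal here.)

5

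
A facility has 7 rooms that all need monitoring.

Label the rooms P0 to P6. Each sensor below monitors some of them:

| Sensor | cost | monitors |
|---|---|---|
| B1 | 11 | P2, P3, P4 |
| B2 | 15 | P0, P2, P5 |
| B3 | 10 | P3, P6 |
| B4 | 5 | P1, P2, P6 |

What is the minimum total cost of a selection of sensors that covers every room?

B1, B2, B4 together cover every room (B1 ∪ B2 ∪ B4 = {P0, P1, P2, P3, P4, P5, P6}); total cost 11 + 15 + 5 = 31.
No covering selection has total cost below 31.

31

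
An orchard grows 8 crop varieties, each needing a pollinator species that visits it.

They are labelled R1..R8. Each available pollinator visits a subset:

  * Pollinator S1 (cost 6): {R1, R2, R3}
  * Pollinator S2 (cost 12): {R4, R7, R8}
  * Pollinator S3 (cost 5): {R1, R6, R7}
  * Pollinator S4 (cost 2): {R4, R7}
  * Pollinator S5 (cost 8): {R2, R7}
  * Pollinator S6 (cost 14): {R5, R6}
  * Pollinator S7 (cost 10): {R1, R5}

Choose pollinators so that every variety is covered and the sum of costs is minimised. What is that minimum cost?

32

S1, S2, S6 together cover every variety (S1 ∪ S2 ∪ S6 = {R1, R2, R3, R4, R5, R6, R7, R8}); total cost 6 + 12 + 14 = 32.
The greedy pick S4, S1, S3, S7, S2 costs 35; no covering selection beats 32.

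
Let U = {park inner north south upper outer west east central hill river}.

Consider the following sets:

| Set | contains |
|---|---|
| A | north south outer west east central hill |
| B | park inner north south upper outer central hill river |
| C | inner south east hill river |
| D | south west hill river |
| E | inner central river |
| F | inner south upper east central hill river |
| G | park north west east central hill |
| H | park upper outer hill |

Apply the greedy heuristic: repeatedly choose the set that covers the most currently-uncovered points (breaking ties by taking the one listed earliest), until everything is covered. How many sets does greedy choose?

Greedy: pick B (covers 9 new) → pick A (covers 2 new). Total picks: 2.

2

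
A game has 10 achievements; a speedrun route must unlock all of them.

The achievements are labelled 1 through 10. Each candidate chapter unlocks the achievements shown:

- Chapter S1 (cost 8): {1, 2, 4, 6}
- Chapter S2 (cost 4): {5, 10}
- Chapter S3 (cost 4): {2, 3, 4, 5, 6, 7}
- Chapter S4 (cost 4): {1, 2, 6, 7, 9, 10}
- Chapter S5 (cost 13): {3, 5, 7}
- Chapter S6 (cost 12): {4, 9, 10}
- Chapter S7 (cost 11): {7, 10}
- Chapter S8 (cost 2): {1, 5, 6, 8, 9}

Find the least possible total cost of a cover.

10

S3, S4, S8 together cover every achievement (S3 ∪ S4 ∪ S8 = {1, 2, 3, 4, 5, 6, 7, 8, 9, 10}); total cost 4 + 4 + 2 = 10.
No covering selection has total cost below 10.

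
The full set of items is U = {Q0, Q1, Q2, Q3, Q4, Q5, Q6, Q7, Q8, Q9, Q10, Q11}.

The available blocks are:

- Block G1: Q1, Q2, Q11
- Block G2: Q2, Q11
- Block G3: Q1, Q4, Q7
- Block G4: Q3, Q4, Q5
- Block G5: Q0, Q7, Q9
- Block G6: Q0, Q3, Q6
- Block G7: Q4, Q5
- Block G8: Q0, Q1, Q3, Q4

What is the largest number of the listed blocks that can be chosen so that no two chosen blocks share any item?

G1, G4, G5 are pairwise disjoint (G1={Q1,Q2,Q11}; G4={Q3,Q4,Q5}; G5={Q0,Q7,Q9}).
Every remaining block overlaps one of these, and no 4 of the listed blocks are pairwise disjoint, so 3 is the maximum.

3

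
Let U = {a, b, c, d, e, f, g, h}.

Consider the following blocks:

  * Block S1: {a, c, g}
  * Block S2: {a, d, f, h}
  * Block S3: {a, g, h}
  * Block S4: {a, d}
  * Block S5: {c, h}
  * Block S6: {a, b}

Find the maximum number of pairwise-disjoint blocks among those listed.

S5, S6 are pairwise disjoint (S5={c,h}; S6={a,b}).
Every remaining block overlaps one of these, and no 3 of the listed blocks are pairwise disjoint, so 2 is the maximum.

2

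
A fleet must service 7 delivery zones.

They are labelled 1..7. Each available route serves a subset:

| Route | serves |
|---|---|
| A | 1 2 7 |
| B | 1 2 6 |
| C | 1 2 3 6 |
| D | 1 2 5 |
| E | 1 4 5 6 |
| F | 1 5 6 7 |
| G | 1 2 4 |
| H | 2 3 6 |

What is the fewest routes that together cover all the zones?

A and C and E together: A ∪ C ∪ E = {1, 2, 3, 4, 5, 6, 7} — every zone is covered.
No 2 of the 8 routes cover everything (all 28 combinations miss at least one zone), so 3 is optimal.

3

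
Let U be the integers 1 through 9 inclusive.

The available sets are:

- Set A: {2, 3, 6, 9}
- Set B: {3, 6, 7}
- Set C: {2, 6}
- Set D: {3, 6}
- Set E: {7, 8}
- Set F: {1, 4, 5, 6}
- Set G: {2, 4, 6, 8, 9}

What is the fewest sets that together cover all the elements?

B, F, and G cover everything between them: the union {1, 2, 3, 4, 5, 6, 7, 8, 9} is all of U.
Only F contains 1, so F is forced; the remaining 5 elements need at least 2 more sets (each remaining set adds at most 3) — so at least 3 sets are needed, and 3 is optimal.

3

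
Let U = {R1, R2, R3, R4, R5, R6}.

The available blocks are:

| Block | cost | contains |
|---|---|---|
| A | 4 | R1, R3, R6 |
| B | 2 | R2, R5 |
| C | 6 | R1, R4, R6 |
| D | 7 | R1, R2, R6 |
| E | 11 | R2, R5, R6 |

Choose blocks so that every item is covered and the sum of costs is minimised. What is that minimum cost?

A, B, C together cover every item (A ∪ B ∪ C = {R1, R2, R3, R4, R5, R6}); total cost 4 + 2 + 6 = 12.
No covering selection has total cost below 12.

12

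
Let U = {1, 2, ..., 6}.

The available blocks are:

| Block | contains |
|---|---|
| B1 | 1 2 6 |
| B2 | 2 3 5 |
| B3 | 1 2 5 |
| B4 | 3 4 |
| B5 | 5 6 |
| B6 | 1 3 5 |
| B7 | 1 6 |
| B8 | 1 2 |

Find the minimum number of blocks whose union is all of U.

3

B3, B4, and B7 cover everything between them: the union {1, 2, 3, 4, 5, 6} is all of U.
Only B4 contains 4, so B4 is forced; the remaining 4 elements need at least 2 more blocks (each remaining block adds at most 3) — so at least 3 blocks are needed, and 3 is optimal.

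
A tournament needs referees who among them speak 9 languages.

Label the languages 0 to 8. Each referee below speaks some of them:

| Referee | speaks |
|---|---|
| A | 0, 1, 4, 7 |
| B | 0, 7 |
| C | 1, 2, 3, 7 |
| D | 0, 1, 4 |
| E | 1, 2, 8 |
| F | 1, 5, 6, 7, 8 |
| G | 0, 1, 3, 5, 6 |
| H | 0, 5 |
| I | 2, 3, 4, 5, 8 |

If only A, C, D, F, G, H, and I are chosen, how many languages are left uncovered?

0

Union of A, C, D, F, G, H, I = {0, 1, 2, 3, 4, 5, 6, 7, 8} — that's every language, so 0 are uncovered.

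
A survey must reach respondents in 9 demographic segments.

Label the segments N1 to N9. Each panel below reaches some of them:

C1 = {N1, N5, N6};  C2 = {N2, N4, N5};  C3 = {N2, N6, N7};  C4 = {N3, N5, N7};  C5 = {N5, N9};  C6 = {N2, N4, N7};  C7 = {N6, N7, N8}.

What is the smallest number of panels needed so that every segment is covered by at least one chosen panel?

5

C1 and C4 and C5 and C6 and C7 together: C1 ∪ C4 ∪ C5 ∪ C6 ∪ C7 = {N1, N2, N3, N4, N5, N6, N7, N8, N9} — every segment is covered.
No 4 of the 7 panels cover everything (all 35 combinations miss at least one segment), so 5 is optimal.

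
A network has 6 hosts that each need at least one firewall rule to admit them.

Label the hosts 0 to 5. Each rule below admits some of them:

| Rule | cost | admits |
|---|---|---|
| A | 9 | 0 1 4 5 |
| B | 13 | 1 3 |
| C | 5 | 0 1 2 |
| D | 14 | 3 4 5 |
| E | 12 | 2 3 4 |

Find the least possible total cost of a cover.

19

C, D together cover every host (C ∪ D = {0, 1, 2, 3, 4, 5}); total cost 5 + 14 = 19.
The greedy pick C, A, E costs 26; no covering selection beats 19.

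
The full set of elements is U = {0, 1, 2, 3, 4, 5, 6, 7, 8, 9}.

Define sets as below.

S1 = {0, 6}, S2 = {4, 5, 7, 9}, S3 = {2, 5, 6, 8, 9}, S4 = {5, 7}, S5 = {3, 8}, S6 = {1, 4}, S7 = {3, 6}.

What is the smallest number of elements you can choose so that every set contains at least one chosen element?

4

H = {1, 3, 5, 6} meets every set (each contains at least one member of H), and |H| = 4.
The sets S1, S4, S5, S6 are pairwise disjoint, so any hitting set needs a separate element for each — at least 4. Hence 4 is optimal.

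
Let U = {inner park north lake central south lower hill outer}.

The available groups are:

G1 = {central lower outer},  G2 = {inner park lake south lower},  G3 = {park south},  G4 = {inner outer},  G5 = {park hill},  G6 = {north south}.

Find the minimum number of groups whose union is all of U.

4

Take {G1, G2, G5, G6}. Their union is {inner, park, north, lake, central, south, lower, hill, outer}, which is all 9 items.
No 3 of the 6 groups cover everything (all 20 combinations miss at least one item), so 4 is optimal.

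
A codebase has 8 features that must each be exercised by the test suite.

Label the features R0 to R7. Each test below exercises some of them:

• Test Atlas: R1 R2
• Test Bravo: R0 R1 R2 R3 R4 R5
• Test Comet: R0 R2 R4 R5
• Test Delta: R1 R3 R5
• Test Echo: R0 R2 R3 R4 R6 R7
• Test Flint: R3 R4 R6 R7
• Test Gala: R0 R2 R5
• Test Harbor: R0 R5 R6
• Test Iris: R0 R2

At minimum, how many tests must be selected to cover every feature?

2

Delta and Echo together: Delta ∪ Echo = {R0, R1, R2, R3, R4, R5, R6, R7} — every feature is covered.
No single test has all 8 features (the largest, Bravo, has 6), so 2 is optimal.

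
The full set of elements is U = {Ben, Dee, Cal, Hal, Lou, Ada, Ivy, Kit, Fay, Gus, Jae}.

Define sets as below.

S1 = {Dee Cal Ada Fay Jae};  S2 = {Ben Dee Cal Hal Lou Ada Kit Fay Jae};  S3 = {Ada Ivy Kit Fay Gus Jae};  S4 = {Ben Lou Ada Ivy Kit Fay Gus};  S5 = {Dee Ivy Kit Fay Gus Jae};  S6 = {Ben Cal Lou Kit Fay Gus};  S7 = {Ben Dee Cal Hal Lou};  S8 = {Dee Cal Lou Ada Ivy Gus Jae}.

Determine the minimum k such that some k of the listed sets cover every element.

S2 and S3 cover everything between them: the union {Ben, Dee, Cal, Hal, Lou, Ada, Ivy, Kit, Fay, Gus, Jae} is all of U.
No single set has all 11 elements (the largest, S2, has 9), so 2 is optimal.

2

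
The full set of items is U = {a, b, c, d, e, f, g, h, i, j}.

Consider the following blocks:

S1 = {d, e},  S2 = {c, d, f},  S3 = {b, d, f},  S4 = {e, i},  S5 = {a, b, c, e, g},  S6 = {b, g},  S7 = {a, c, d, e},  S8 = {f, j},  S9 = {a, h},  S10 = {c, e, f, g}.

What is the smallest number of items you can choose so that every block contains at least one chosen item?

4

T = {e, f, g, h} meets every block (each contains at least one member of T), and |T| = 4.
The blocks S1, S6, S8, S9 are pairwise disjoint, so any hitting set needs a separate item for each — at least 4. Hence 4 is optimal.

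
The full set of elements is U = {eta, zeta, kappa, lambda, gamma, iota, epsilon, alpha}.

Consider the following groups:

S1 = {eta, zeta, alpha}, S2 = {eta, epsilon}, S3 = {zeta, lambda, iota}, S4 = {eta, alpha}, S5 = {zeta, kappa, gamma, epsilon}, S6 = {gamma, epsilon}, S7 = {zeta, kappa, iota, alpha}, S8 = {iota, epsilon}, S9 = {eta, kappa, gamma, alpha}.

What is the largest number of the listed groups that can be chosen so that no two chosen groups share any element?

S3, S4, S6 are pairwise disjoint (S3={zeta,lambda,iota}; S4={eta,alpha}; S6={gamma,epsilon}).
Every remaining group overlaps one of these, and no 4 of the listed groups are pairwise disjoint, so 3 is the maximum.

3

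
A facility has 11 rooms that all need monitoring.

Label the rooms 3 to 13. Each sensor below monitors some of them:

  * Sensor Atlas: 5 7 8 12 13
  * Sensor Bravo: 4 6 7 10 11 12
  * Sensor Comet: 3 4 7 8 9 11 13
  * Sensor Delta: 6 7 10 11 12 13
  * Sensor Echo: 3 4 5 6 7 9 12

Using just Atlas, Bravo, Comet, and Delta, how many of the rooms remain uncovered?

Union of Atlas, Bravo, Comet, Delta = {3, 4, 5, 6, 7, 8, 9, 10, 11, 12, 13} — that's every room, so 0 are uncovered.

0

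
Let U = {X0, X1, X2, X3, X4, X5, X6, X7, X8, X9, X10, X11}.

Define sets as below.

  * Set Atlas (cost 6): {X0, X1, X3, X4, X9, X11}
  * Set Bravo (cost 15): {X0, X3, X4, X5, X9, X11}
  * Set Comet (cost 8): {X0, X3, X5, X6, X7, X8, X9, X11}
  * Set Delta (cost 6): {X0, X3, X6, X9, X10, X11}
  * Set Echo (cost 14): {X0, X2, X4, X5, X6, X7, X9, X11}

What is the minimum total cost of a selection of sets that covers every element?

Atlas, Comet, Delta, Echo together cover every element (Atlas ∪ Comet ∪ Delta ∪ Echo = {X0, X1, X2, X3, X4, X5, X6, X7, X8, X9, X10, X11}); total cost 6 + 8 + 6 + 14 = 34.
No covering selection has total cost below 34.

34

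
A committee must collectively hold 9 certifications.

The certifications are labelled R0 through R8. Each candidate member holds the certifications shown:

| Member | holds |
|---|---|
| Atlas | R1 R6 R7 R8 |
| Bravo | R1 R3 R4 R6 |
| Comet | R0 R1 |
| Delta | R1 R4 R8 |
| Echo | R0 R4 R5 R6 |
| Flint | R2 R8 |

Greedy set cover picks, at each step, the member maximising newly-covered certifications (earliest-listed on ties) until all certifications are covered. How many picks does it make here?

4

Greedy: pick Atlas (covers 4 new) → pick Echo (covers 3 new) → pick Bravo (covers 1 new) → pick Flint (covers 1 new). Total picks: 4.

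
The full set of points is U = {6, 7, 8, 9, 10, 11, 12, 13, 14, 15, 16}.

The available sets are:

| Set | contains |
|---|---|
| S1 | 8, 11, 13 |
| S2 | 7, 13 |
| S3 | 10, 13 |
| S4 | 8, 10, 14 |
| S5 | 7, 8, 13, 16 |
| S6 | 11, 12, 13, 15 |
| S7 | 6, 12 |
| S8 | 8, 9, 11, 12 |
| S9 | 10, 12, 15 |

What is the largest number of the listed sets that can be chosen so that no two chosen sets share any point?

3

S2, S4, S7 are pairwise disjoint (S2={7,13}; S4={8,10,14}; S7={6,12}).
Every remaining set overlaps one of these, and no 4 of the listed sets are pairwise disjoint, so 3 is the maximum.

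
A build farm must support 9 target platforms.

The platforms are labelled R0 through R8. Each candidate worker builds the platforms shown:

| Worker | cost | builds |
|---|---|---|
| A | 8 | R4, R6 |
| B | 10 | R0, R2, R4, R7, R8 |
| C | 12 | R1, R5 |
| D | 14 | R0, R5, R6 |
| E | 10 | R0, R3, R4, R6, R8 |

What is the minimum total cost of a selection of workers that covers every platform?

B, C, E together cover every platform (B ∪ C ∪ E = {R0, R1, R2, R3, R4, R5, R6, R7, R8}); total cost 10 + 12 + 10 = 32.
No covering selection has total cost below 32.

32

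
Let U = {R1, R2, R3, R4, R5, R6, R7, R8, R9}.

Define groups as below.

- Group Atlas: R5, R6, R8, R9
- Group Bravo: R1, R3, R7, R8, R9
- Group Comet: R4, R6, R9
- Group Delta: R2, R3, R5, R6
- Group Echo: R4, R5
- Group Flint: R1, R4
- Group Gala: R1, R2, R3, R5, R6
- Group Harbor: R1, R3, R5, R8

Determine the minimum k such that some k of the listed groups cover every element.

Bravo and Comet and Gala together: Bravo ∪ Comet ∪ Gala = {R1, R2, R3, R4, R5, R6, R7, R8, R9} — every element is covered.
Only Bravo contains R7, so Bravo is forced; the remaining 4 elements need at least 2 more groups (each remaining group adds at most 3) — so at least 3 groups are needed, and 3 is optimal.

3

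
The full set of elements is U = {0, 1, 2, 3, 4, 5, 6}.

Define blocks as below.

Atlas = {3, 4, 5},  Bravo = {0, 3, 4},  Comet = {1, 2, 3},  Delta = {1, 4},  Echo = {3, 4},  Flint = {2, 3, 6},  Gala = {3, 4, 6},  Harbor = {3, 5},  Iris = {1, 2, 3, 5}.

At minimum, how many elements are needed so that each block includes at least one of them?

The 2 elements {1, 3} hit every block.
The blocks Delta, Flint are pairwise disjoint, so any hitting set needs a separate element for each — at least 2. Hence 2 is optimal.

2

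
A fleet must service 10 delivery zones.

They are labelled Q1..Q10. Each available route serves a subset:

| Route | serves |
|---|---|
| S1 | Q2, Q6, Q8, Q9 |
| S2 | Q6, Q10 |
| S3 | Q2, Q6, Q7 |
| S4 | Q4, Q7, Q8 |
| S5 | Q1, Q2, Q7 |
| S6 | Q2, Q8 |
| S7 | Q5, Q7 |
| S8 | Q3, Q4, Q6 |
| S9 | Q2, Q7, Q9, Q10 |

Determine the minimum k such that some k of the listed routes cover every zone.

Take {S1, S2, S5, S7, S8}. Their union is {Q1, Q2, Q3, Q4, Q5, Q6, Q7, Q8, Q9, Q10}, which is all 10 zones.
No 4 of the 9 routes cover everything (all 126 combinations miss at least one zone), so 5 is optimal.

5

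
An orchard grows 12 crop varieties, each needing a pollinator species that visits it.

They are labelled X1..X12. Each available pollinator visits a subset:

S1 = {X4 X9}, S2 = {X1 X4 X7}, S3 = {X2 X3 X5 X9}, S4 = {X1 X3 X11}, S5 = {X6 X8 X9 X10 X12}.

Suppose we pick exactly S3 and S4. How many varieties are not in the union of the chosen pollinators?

Union of S3, S4 = {X1, X2, X3, X5, X9, X11}.
Not covered: X4, X6, X7, X8, X10, X12 — 6 varieties.

6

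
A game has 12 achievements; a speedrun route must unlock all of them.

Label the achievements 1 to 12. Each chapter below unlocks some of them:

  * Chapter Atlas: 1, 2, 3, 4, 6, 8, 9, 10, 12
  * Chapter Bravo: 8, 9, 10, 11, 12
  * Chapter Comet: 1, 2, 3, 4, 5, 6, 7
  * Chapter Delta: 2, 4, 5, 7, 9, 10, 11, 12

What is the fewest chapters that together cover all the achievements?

Take {Bravo, Comet}. Their union is {1, 2, 3, 4, 5, 6, 7, 8, 9, 10, 11, 12}, which is all 12 achievements.
No single chapter has all 12 achievements (the largest, Atlas, has 9), so 2 is optimal.

2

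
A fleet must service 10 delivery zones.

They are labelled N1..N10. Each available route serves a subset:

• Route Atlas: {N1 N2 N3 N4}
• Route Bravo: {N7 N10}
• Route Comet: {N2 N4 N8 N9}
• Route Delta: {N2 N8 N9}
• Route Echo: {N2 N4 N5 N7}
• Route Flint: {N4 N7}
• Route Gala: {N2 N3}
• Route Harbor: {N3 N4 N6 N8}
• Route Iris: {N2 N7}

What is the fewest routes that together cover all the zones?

Take {Atlas, Bravo, Delta, Echo, Harbor}. Their union is {N1, N2, N3, N4, N5, N6, N7, N8, N9, N10}, which is all 10 zones.
No 4 of the 9 routes cover everything (all 126 combinations miss at least one zone), so 5 is optimal.

5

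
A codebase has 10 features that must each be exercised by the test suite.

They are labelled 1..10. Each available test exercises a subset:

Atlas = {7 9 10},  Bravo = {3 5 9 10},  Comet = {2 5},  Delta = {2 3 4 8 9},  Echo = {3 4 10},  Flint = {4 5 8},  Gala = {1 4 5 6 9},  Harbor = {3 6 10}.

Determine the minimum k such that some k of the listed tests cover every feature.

Atlas and Delta and Gala together: Atlas ∪ Delta ∪ Gala = {1, 2, 3, 4, 5, 6, 7, 8, 9, 10} — every feature is covered.
Only Gala contains 1, so Gala is forced; the remaining 5 features need at least 2 more tests (each remaining test adds at most 3) — so at least 3 tests are needed, and 3 is optimal.

3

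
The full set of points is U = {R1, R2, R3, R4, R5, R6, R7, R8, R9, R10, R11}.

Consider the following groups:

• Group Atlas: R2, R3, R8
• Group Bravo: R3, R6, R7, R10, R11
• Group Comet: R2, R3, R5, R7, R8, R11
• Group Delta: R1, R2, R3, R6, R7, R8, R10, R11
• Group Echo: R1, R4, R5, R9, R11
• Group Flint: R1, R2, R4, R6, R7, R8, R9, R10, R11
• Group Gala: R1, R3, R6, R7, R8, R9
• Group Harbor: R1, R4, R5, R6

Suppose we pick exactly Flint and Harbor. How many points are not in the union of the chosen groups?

Union of Flint, Harbor = {R1, R2, R4, R5, R6, R7, R8, R9, R10, R11}.
Not covered: R3 — 1 point.

1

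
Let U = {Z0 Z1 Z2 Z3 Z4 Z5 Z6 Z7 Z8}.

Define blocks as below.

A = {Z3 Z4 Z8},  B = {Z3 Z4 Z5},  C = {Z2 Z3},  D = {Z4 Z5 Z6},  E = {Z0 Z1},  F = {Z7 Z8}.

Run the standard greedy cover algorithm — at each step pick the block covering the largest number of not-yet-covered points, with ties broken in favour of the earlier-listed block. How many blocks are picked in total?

5

Greedy: pick A (covers 3 new) → pick D (covers 2 new) → pick E (covers 2 new) → pick C (covers 1 new) → pick F (covers 1 new). Total picks: 5.
(The true minimum cover uses only 4 blocks, so greedy is not optimal here.)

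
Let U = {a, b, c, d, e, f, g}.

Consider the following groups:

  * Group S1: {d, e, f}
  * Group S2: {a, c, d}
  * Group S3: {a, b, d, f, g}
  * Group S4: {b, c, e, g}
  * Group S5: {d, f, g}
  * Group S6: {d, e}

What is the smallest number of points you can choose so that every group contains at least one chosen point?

H = {c, d} meets every group (each contains at least one member of H), and |H| = 2.
No single point lies in every group, so at least 2 are needed and 2 is optimal.

2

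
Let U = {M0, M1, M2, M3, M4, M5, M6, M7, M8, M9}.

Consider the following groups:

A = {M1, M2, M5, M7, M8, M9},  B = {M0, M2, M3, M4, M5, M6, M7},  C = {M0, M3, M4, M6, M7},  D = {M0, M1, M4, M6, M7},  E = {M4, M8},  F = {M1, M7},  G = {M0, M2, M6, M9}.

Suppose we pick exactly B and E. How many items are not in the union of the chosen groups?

Union of B, E = {M0, M2, M3, M4, M5, M6, M7, M8}.
Not covered: M1, M9 — 2 items.

2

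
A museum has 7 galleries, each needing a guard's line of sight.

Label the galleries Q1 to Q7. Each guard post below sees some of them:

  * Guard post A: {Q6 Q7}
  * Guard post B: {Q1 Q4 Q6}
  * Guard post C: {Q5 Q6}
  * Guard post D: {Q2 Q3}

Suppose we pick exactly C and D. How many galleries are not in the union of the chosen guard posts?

3

Union of C, D = {Q2, Q3, Q5, Q6}.
Not covered: Q1, Q4, Q7 — 3 galleries.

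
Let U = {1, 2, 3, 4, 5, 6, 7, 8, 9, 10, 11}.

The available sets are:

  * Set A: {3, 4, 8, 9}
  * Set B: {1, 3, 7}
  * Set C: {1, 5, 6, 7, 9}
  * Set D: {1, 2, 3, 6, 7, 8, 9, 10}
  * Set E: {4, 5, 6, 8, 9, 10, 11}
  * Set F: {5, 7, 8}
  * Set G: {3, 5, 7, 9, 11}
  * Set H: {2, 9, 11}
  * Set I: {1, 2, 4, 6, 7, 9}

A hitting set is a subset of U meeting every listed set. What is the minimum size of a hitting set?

The 2 elements {7, 9} hit every set.
The sets B, H are pairwise disjoint, so any hitting set needs a separate element for each — at least 2. Hence 2 is optimal.

2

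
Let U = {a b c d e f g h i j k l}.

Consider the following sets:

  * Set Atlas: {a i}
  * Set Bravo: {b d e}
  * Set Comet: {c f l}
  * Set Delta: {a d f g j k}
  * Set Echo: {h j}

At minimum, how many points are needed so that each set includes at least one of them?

The 4 points {a, e, h, l} hit every set.
The sets Atlas, Bravo, Comet, Echo are pairwise disjoint, so any hitting set needs a separate point for each — at least 4. Hence 4 is optimal.

4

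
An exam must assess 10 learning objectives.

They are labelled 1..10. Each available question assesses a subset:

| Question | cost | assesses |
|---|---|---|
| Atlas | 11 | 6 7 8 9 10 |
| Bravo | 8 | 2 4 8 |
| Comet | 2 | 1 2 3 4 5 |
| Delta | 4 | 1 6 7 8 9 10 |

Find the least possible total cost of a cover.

6

Comet, Delta together cover every objective (Comet ∪ Delta = {1, 2, 3, 4, 5, 6, 7, 8, 9, 10}); total cost 2 + 4 = 6.
No covering selection has total cost below 6.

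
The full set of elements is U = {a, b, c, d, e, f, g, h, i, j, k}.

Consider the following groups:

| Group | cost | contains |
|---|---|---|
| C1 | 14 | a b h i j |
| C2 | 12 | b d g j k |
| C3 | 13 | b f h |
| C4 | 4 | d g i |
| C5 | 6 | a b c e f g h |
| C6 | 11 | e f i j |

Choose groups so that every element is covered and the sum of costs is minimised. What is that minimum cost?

22

C2, C4, C5 together cover every element (C2 ∪ C4 ∪ C5 = {a, b, c, d, e, f, g, h, i, j, k}); total cost 12 + 4 + 6 = 22.
No covering selection has total cost below 22.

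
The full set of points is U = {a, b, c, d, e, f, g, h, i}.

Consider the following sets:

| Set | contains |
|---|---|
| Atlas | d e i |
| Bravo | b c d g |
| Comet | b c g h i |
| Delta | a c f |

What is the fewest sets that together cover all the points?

Atlas and Comet and Delta together: Atlas ∪ Comet ∪ Delta = {a, b, c, d, e, f, g, h, i} — every point is covered.
Only Delta contains a, so Delta is forced; the remaining 6 points need at least 2 more sets (each remaining set adds at most 4) — so at least 3 sets are needed, and 3 is optimal.

3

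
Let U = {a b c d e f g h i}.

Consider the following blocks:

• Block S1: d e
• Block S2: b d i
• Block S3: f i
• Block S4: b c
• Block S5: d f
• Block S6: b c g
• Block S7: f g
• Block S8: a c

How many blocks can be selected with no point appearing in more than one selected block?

S1, S7, S8 are pairwise disjoint (S1={d,e}; S7={f,g}; S8={a,c}).
Every remaining block overlaps one of these, and no 4 of the listed blocks are pairwise disjoint, so 3 is the maximum.

3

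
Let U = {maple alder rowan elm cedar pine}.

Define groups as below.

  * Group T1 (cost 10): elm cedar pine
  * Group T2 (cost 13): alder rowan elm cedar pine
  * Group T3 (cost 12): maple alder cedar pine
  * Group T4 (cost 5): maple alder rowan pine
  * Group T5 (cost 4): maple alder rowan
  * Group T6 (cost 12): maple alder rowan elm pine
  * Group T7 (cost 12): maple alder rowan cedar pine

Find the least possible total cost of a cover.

14

T1, T5 together cover every item (T1 ∪ T5 = {maple, alder, rowan, elm, cedar, pine}); total cost 10 + 4 = 14.
The greedy pick T4, T1 costs 15; no covering selection beats 14.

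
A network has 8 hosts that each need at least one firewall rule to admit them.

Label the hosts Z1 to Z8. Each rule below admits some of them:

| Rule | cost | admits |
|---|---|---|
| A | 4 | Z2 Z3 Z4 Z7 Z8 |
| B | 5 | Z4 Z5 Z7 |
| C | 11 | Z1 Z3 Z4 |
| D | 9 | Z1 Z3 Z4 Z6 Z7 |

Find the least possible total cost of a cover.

A, B, D together cover every host (A ∪ B ∪ D = {Z1, Z2, Z3, Z4, Z5, Z6, Z7, Z8}); total cost 4 + 5 + 9 = 18.
No covering selection has total cost below 18.

18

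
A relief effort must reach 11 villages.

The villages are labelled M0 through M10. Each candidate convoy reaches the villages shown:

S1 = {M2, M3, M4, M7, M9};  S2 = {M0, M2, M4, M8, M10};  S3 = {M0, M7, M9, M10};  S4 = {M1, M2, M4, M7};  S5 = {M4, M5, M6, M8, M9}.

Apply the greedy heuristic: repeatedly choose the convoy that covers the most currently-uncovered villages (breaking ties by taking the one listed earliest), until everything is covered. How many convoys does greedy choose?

4

Greedy: pick S1 (covers 5 new) → pick S2 (covers 3 new) → pick S5 (covers 2 new) → pick S4 (covers 1 new). Total picks: 4.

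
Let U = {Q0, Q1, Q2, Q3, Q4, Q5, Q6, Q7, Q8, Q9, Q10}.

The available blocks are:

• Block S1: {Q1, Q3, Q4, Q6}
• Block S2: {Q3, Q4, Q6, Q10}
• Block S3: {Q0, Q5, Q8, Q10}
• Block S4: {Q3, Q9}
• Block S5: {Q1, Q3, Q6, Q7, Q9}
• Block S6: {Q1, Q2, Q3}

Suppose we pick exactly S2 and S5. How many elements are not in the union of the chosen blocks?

Union of S2, S5 = {Q1, Q3, Q4, Q6, Q7, Q9, Q10}.
Not covered: Q0, Q2, Q5, Q8 — 4 elements.

4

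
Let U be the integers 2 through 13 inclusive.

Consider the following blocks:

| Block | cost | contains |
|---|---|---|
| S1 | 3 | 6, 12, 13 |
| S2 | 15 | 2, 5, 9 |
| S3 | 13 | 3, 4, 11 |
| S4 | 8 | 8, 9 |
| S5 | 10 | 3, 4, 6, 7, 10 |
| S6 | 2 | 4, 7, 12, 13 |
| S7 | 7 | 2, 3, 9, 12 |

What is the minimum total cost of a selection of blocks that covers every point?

S2, S3, S4, S5, S6 together cover every point (S2 ∪ S3 ∪ S4 ∪ S5 ∪ S6 = {2, 3, 4, 5, 6, 7, 8, 9, 10, 11, 12, 13}); total cost 15 + 13 + 8 + 10 + 2 = 48.
The greedy pick S6, S7, S1, S4, S5, S3, S2 costs 58; no covering selection beats 48.

48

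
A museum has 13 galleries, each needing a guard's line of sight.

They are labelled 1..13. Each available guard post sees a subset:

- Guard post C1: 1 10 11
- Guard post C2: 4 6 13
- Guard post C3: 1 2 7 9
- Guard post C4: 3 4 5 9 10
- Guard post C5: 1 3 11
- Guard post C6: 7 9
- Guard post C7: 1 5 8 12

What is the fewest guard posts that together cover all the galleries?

5

C2 and C3 and C4 and C5 and C7 together: C2 ∪ C3 ∪ C4 ∪ C5 ∪ C7 = {1, 2, 3, 4, 5, 6, 7, 8, 9, 10, 11, 12, 13} — every gallery is covered.
No 4 of the 7 guard posts cover everything (all 35 combinations miss at least one gallery), so 5 is optimal.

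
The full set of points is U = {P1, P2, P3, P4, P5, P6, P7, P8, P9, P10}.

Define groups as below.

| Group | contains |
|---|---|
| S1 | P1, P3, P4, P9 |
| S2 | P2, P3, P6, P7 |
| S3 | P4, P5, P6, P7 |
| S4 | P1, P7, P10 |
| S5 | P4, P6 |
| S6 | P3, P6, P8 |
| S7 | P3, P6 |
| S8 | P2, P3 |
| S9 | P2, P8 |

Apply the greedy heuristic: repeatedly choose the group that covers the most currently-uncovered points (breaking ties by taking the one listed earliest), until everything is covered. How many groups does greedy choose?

Greedy: pick S1 (covers 4 new) → pick S2 (covers 3 new) → pick S3 (covers 1 new) → pick S4 (covers 1 new) → pick S6 (covers 1 new). Total picks: 5.
(The true minimum cover uses only 4 groups, so greedy is not optimal here.)

5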